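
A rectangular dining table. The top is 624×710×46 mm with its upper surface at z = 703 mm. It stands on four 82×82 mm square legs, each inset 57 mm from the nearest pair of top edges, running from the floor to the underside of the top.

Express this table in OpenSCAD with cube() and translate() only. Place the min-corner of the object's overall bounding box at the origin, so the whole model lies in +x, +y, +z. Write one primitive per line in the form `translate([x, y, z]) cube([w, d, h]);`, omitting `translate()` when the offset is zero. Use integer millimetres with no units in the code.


translate([0, 0, 657]) cube([624, 710, 46]);
translate([57, 57, 0]) cube([82, 82, 657]);
translate([485, 57, 0]) cube([82, 82, 657]);
translate([57, 571, 0]) cube([82, 82, 657]);
translate([485, 571, 0]) cube([82, 82, 657]);


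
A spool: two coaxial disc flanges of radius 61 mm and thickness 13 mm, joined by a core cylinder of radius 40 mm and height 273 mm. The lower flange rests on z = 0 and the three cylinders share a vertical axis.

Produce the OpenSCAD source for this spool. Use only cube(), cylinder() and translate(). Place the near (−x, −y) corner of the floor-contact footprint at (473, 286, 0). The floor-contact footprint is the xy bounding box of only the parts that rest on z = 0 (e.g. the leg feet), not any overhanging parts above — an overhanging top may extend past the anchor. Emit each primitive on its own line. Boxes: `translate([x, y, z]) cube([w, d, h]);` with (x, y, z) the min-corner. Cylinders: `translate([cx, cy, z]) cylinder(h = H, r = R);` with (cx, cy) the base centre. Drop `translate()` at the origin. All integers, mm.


translate([534, 347, 0]) cylinder(h = 13, r = 61);
translate([534, 347, 13]) cylinder(h = 273, r = 40);
translate([534, 347, 286]) cylinder(h = 13, r = 61);


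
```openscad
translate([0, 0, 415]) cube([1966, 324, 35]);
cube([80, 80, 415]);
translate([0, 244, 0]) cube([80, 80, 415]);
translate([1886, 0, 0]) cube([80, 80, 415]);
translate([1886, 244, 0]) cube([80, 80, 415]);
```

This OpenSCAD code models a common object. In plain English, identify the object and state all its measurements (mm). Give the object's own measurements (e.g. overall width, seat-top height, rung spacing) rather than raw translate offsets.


A bench: a 1966×324 mm seat slab, 35 mm thick, top at z = 450 mm, on four 80×80 mm square legs flush with the seat corners and standing on z = 0.


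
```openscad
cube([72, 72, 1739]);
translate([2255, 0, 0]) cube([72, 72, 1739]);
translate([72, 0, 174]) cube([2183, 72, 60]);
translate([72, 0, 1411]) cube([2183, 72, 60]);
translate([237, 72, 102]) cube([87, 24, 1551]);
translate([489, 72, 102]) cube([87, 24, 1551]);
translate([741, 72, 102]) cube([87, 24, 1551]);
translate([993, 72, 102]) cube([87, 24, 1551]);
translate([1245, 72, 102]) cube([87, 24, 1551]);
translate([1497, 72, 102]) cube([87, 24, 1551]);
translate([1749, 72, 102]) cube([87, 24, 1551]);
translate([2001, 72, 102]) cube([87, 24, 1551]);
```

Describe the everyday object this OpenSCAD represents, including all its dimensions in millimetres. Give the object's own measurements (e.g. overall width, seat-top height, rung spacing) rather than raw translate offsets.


A fence section. Two 72×72 mm posts, 1739 mm tall, stand on the floor with a clear span of 2183 mm between their inner faces. Two horizontal rails of 72×60 mm section span the gap between the posts with their undersides at z = 174 mm and z = 1411 mm, flush with the posts' −y face. 8 pickets, each 87 mm wide, 24 mm thick and 1551 mm tall, are fixed to the +y face of the rails with their bottoms at z = 102 mm, spaced across the span with a 165 mm gap after the −x post and between neighbouring pickets, with 167 mm left before the +x post.


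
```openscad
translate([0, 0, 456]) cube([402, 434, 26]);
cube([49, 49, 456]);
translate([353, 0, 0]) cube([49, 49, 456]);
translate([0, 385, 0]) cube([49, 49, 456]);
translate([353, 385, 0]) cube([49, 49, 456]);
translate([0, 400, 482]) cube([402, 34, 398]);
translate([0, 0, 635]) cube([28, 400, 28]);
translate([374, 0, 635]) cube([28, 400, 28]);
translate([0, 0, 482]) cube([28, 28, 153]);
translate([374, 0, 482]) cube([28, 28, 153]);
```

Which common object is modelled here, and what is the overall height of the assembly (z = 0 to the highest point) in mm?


A chair. The overall height is 880 mm.

A slab on four corner posts with a tall panel at the back — a chair. The seat slab sits at z = 456 with thickness 26, and the 398 mm backrest starts at the seat top, so the overall height is 456 + 26 + 398 = 880 mm.


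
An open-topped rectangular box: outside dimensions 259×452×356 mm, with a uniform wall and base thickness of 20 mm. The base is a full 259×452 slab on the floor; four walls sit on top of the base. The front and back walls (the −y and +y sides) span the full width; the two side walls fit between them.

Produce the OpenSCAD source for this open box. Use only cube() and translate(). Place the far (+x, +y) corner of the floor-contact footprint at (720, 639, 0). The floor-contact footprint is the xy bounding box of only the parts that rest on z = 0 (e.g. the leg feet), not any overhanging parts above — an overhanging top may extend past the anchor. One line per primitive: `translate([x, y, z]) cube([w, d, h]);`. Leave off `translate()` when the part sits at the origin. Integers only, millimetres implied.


translate([461, 187, 0]) cube([259, 452, 20]);
translate([461, 187, 20]) cube([259, 20, 336]);
translate([461, 619, 20]) cube([259, 20, 336]);
translate([461, 207, 20]) cube([20, 412, 336]);
translate([700, 207, 20]) cube([20, 412, 336]);


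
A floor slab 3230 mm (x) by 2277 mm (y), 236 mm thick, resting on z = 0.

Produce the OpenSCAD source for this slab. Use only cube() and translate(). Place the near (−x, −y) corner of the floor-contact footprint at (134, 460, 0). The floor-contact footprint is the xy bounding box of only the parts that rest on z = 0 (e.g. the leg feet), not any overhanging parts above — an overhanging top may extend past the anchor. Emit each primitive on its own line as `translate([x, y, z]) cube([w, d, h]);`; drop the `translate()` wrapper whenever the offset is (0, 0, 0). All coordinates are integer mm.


translate([134, 460, 0]) cube([3230, 2277, 236]);


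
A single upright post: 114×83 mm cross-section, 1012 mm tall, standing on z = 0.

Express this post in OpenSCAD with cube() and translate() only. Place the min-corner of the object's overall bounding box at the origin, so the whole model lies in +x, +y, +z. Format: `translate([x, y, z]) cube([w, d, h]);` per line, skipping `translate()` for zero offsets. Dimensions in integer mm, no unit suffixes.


cube([114, 83, 1012]);


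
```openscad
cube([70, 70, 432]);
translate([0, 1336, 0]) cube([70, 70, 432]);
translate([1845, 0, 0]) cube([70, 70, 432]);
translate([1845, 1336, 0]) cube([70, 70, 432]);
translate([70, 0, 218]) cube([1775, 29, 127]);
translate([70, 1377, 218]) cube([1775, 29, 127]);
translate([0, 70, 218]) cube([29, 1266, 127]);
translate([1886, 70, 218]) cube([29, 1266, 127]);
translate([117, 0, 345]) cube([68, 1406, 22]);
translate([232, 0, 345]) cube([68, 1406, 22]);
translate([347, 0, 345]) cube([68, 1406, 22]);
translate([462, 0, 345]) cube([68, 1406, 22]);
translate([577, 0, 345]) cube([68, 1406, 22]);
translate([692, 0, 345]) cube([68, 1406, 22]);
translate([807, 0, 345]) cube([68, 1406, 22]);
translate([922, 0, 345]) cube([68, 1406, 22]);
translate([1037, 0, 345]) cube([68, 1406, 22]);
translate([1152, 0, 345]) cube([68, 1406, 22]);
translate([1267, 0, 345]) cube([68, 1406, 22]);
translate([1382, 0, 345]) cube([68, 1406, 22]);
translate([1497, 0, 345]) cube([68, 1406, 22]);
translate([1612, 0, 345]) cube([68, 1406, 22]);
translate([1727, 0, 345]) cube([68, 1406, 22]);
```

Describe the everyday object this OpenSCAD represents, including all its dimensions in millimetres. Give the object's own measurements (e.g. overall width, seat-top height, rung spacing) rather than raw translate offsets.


A bed frame 1915 mm long (x) by 1406 mm wide (y). Four 70×70 mm corner posts, 432 mm tall, at the corners of the footprint. Four rails of 29 mm thickness and 127 mm height run between adjacent posts with their undersides at z = 218 mm, their outer faces flush with the outside of the frame (the two x-running rails run between the posts' inner faces; the two y-running rails run between the posts' inner faces). 15 slats, each 68 mm wide (x) and 22 mm thick, lie across the top of the two x-running rails, running the full 1406 mm width of the frame in y; along x they sit between the end posts with a 47 mm gap after the −x posts and between neighbouring slats, leaving 50 mm before the +x posts.


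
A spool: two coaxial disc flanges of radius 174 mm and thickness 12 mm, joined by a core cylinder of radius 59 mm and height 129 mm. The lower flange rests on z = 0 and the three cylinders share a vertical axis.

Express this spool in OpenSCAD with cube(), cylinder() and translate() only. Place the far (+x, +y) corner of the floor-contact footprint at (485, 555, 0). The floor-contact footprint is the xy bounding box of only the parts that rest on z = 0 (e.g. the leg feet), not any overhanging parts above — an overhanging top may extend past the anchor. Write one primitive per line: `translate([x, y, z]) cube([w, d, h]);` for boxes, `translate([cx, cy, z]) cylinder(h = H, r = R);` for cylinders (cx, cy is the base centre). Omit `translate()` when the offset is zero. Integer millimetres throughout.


translate([311, 381, 0]) cylinder(h = 12, r = 174);
translate([311, 381, 12]) cylinder(h = 129, r = 59);
translate([311, 381, 141]) cylinder(h = 12, r = 174);


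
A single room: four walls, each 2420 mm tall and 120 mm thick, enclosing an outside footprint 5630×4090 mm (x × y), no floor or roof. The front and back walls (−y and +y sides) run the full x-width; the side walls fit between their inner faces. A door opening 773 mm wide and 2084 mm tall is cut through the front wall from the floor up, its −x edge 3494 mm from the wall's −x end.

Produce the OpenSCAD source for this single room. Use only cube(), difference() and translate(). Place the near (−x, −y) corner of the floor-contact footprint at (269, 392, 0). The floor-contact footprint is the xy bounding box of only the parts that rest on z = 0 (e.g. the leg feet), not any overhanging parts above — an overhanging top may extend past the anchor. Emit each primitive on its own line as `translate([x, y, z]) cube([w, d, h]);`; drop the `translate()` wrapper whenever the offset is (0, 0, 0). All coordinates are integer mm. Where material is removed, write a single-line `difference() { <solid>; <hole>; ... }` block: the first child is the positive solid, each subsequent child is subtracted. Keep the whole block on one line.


difference() { translate([269, 392, 0]) cube([5630, 120, 2420]); translate([3763, 392, 0]) cube([773, 120, 2084]); }
translate([269, 4362, 0]) cube([5630, 120, 2420]);
translate([269, 512, 0]) cube([120, 3850, 2420]);
translate([5779, 512, 0]) cube([120, 3850, 2420]);


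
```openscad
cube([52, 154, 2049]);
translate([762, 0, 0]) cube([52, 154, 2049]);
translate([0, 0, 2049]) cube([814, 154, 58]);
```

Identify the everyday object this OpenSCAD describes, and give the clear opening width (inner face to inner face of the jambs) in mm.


A door frame. The clear opening width is 710 mm.

Two 2049 mm tall posts with a header on top — a door frame. The left jamb is 52 mm wide at x = 0; the right jamb starts at x = 762. The clear opening is 762 − 52 = 710 mm.


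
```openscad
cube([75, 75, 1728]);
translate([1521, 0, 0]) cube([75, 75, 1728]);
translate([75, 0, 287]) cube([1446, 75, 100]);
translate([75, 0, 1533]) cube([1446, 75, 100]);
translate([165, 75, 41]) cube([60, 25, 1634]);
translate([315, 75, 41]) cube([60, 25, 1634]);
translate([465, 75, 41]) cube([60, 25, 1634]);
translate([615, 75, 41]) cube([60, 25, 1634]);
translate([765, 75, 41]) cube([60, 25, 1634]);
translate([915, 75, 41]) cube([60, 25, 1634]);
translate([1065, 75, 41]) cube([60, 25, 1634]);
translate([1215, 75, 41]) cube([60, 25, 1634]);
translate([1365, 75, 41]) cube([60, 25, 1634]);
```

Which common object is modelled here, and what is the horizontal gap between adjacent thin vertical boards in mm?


A fence section. The picket gap is 90 mm.

Two posts, two rails, 9 pickets — a fence section. Span 1446 mm holds 9 pickets of 60 mm with 10 equal gaps: ⌊(1446 − 9·60) / 10⌋ = 90 mm.


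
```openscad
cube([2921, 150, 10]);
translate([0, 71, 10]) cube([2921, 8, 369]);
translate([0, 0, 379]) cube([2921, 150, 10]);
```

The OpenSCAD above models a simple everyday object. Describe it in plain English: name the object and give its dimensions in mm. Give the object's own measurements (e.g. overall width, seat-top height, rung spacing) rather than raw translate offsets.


An I-beam lying along x, 2921 mm long. Overall section height 389 mm. Two flanges 150 mm wide (y) and 10 mm thick, one on the floor and one at the top; a web 8 mm thick runs between them, centred on the flange width.


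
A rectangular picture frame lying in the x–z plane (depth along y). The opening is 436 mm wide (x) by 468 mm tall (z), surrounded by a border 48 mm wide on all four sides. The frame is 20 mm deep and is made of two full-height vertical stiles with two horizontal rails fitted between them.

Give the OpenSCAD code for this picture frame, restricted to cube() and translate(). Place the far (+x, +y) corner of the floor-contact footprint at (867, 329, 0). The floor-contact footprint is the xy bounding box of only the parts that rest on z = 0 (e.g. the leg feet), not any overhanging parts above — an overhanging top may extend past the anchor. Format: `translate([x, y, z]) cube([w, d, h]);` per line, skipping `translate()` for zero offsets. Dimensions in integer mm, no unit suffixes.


translate([335, 309, 0]) cube([48, 20, 564]);
translate([819, 309, 0]) cube([48, 20, 564]);
translate([383, 309, 0]) cube([436, 20, 48]);
translate([383, 309, 516]) cube([436, 20, 48]);


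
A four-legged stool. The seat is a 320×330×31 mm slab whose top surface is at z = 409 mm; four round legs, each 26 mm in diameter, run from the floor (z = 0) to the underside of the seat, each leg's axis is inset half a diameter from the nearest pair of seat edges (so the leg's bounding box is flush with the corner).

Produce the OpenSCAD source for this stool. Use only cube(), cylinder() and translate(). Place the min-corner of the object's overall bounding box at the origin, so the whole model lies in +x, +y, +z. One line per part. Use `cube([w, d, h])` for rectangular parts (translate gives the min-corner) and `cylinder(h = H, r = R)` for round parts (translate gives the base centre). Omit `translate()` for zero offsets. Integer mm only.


translate([0, 0, 378]) cube([320, 330, 31]);
translate([13, 13, 0]) cylinder(h = 378, r = 13);
translate([307, 13, 0]) cylinder(h = 378, r = 13);
translate([13, 317, 0]) cylinder(h = 378, r = 13);
translate([307, 317, 0]) cylinder(h = 378, r = 13);


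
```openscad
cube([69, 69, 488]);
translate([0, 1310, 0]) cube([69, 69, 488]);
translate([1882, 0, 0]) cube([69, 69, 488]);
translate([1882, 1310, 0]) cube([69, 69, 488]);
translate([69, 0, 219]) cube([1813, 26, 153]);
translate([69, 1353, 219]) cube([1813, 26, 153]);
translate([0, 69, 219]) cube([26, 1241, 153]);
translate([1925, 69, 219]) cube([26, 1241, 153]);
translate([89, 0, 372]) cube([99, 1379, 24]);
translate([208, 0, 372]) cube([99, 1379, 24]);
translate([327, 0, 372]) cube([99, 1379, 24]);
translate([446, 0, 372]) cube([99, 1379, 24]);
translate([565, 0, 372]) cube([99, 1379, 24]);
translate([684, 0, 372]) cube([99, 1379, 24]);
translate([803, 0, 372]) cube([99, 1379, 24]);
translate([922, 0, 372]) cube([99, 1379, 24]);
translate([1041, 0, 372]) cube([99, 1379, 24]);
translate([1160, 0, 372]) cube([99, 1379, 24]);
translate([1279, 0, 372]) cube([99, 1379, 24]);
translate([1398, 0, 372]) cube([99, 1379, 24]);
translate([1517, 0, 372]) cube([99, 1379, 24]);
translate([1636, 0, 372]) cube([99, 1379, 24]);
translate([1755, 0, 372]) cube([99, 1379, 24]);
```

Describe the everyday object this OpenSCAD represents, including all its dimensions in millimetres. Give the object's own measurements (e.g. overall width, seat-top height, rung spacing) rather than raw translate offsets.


A bed frame 1951 mm long (x) by 1379 mm wide (y). Four 69×69 mm corner posts, 488 mm tall, at the corners of the footprint. Four rails of 26 mm thickness and 153 mm height run between adjacent posts with their undersides at z = 219 mm, their outer faces flush with the outside of the frame (the two x-running rails run between the posts' inner faces; the two y-running rails run between the posts' inner faces). 15 slats, each 99 mm wide (x) and 24 mm thick, lie across the top of the two x-running rails, running the full 1379 mm width of the frame in y; along x they sit between the end posts with a 20 mm gap after the −x posts and between neighbouring slats, leaving 28 mm before the +x posts.


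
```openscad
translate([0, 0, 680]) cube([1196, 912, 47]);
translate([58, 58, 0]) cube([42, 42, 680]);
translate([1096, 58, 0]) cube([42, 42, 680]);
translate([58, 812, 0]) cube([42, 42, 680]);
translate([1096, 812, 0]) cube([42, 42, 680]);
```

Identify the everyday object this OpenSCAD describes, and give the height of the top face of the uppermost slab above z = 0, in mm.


A table. The table height is 727 mm.

A 1196×912×47 slab sits at z = 680 on four 42 mm square posts — a table. The top surface is at 680 + 47 = 727 mm.


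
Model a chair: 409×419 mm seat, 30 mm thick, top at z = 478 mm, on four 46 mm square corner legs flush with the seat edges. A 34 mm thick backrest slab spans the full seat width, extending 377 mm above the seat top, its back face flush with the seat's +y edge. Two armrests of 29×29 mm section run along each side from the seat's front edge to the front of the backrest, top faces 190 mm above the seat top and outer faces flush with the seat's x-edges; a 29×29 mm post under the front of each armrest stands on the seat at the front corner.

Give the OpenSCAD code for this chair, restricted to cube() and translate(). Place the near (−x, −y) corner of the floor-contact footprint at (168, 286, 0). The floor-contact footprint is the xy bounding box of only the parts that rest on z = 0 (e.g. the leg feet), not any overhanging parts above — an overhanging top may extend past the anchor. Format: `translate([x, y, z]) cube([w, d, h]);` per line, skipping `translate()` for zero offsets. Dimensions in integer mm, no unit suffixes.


translate([168, 286, 448]) cube([409, 419, 30]);
translate([168, 286, 0]) cube([46, 46, 448]);
translate([531, 286, 0]) cube([46, 46, 448]);
translate([168, 659, 0]) cube([46, 46, 448]);
translate([531, 659, 0]) cube([46, 46, 448]);
translate([168, 671, 478]) cube([409, 34, 377]);
translate([168, 286, 639]) cube([29, 385, 29]);
translate([548, 286, 639]) cube([29, 385, 29]);
translate([168, 286, 478]) cube([29, 29, 161]);
translate([548, 286, 478]) cube([29, 29, 161]);


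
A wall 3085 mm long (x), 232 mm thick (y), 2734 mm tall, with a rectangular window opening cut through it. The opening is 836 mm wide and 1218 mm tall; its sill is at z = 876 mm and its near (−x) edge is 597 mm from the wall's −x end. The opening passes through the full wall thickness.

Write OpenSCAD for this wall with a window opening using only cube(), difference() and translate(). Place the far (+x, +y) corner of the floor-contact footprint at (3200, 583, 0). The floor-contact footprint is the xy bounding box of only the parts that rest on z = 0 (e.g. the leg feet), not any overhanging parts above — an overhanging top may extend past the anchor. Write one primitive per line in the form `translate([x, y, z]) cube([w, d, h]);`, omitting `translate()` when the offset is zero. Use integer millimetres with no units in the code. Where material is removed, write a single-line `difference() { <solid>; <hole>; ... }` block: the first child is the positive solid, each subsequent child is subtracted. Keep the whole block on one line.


difference() { translate([115, 351, 0]) cube([3085, 232, 2734]); translate([712, 351, 876]) cube([836, 232, 1218]); }


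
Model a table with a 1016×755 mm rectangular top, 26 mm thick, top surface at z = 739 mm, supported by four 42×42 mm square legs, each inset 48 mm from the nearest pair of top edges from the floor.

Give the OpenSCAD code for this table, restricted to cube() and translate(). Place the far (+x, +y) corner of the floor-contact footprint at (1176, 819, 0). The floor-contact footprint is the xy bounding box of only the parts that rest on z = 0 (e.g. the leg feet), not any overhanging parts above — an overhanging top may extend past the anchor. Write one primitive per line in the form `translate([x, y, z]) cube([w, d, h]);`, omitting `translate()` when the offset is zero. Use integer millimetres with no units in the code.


// leg_h = 739 - 26 = 713
translate([208, 112, 713]) cube([1016, 755, 26]);
translate([256, 160, 0]) cube([42, 42, 713]);
translate([1134, 160, 0]) cube([42, 42, 713]);
translate([256, 777, 0]) cube([42, 42, 713]);
translate([1134, 777, 0]) cube([42, 42, 713]);


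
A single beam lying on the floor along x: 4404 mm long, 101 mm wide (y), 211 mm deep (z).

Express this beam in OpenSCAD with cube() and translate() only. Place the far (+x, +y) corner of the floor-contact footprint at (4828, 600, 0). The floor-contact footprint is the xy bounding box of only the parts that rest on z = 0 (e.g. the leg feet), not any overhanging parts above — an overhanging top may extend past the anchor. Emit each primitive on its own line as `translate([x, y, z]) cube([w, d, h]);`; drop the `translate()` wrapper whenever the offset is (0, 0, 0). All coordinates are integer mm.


translate([424, 499, 0]) cube([4404, 101, 211]);


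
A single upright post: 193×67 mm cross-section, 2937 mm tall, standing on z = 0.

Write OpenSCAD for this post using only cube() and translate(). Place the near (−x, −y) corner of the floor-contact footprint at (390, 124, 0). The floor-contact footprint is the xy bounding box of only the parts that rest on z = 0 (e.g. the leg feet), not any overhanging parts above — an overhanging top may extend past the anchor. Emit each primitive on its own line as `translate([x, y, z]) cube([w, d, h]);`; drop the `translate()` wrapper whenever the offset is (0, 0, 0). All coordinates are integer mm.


translate([390, 124, 0]) cube([193, 67, 2937]);


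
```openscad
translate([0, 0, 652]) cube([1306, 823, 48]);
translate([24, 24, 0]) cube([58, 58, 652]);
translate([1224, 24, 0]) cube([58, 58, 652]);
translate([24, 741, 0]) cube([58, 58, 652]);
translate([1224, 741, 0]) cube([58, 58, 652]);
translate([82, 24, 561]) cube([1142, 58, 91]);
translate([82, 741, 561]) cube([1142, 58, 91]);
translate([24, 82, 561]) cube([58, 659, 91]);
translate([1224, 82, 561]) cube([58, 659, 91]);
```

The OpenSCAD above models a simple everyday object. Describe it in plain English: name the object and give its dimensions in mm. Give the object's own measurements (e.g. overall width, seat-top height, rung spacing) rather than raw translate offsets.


A rectangular dining table. The top is 1306×823×48 mm with its upper surface at z = 700 mm. It stands on four 58×58 mm square legs, each inset 24 mm from the nearest pair of top edges, running from the floor to the underside of the top. Four apron rails, 58 mm thick and 91 mm tall, run between adjacent legs with their top edges flush with the underside of the top and their outer faces flush with the legs' outer faces.


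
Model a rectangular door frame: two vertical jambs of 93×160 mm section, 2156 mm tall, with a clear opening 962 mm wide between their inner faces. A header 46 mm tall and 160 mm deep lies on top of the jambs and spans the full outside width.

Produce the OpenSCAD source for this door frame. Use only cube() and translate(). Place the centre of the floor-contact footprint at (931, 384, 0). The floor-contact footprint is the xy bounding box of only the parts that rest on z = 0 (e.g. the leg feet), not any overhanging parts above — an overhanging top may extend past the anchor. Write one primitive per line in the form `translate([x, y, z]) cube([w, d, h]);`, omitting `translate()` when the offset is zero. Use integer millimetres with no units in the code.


translate([357, 304, 0]) cube([93, 160, 2156]);
translate([1412, 304, 0]) cube([93, 160, 2156]);
translate([357, 304, 2156]) cube([1148, 160, 46]);


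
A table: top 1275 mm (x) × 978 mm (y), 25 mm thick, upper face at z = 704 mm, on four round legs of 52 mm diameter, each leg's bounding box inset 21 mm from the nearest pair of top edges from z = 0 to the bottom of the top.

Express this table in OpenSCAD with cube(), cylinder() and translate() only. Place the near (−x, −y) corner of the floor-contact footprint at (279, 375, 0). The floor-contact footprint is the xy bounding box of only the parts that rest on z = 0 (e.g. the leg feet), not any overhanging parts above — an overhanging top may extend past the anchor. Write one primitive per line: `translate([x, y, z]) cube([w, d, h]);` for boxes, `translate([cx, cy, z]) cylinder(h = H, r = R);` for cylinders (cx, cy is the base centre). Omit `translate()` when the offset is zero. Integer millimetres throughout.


translate([258, 354, 679]) cube([1275, 978, 25]);
translate([305, 401, 0]) cylinder(h = 679, r = 26);
translate([1486, 401, 0]) cylinder(h = 679, r = 26);
translate([305, 1285, 0]) cylinder(h = 679, r = 26);
translate([1486, 1285, 0]) cylinder(h = 679, r = 26);


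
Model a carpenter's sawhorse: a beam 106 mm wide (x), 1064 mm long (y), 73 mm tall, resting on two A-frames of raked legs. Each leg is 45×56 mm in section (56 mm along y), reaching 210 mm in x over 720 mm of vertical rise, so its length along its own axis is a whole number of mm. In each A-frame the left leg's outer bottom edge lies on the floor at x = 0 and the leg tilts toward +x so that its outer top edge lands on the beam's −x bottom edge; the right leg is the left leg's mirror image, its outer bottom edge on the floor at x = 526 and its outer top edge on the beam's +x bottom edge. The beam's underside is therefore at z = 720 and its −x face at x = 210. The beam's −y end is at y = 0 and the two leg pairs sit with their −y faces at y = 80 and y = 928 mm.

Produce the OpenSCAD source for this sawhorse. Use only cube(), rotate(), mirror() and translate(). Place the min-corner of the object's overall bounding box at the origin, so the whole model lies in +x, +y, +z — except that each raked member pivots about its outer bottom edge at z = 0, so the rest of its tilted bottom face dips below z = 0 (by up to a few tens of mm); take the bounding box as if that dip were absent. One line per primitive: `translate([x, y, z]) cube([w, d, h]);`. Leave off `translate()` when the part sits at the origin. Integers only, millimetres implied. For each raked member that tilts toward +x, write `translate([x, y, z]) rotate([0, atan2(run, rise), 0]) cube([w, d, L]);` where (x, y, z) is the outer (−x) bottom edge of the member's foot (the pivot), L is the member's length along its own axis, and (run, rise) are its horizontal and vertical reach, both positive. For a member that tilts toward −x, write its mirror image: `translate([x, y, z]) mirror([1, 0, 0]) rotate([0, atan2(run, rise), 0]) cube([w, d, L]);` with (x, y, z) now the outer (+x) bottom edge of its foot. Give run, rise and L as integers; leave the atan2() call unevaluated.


translate([210, 0, 720]) cube([106, 1064, 73]);
translate([0, 80, 0]) rotate([0, atan2(210, 720), 0]) cube([45, 56, 750]);
translate([526, 80, 0]) mirror([1, 0, 0]) rotate([0, atan2(210, 720), 0]) cube([45, 56, 750]);
translate([0, 928, 0]) rotate([0, atan2(210, 720), 0]) cube([45, 56, 750]);
translate([526, 928, 0]) mirror([1, 0, 0]) rotate([0, atan2(210, 720), 0]) cube([45, 56, 750]);


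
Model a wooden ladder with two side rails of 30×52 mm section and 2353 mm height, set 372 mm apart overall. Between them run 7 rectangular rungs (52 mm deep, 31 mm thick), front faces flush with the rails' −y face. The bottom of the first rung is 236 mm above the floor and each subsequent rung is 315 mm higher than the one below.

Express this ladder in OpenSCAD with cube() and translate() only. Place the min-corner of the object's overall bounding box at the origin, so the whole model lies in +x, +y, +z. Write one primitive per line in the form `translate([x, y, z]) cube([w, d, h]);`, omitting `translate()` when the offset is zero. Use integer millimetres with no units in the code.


cube([30, 52, 2353]);
translate([342, 0, 0]) cube([30, 52, 2353]);
translate([30, 0, 236]) cube([312, 52, 31]);
translate([30, 0, 551]) cube([312, 52, 31]);
translate([30, 0, 866]) cube([312, 52, 31]);
translate([30, 0, 1181]) cube([312, 52, 31]);
translate([30, 0, 1496]) cube([312, 52, 31]);
translate([30, 0, 1811]) cube([312, 52, 31]);
translate([30, 0, 2126]) cube([312, 52, 31]);


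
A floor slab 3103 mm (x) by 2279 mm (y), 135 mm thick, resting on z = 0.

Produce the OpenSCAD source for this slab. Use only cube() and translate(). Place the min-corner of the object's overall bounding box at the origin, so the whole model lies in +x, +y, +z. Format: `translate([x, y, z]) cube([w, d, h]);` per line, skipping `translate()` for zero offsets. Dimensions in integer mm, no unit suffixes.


cube([3103, 2279, 135]);


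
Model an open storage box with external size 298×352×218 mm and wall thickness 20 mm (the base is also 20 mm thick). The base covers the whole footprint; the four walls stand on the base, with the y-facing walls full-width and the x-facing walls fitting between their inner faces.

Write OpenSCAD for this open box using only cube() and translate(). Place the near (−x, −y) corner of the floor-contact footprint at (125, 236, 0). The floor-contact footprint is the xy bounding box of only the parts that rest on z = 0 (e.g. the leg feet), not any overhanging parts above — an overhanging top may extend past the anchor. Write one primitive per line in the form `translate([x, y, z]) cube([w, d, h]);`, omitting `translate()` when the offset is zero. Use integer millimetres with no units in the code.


translate([125, 236, 0]) cube([298, 352, 20]);
translate([125, 236, 20]) cube([298, 20, 198]);
translate([125, 568, 20]) cube([298, 20, 198]);
translate([125, 256, 20]) cube([20, 312, 198]);
translate([403, 256, 20]) cube([20, 312, 198]);


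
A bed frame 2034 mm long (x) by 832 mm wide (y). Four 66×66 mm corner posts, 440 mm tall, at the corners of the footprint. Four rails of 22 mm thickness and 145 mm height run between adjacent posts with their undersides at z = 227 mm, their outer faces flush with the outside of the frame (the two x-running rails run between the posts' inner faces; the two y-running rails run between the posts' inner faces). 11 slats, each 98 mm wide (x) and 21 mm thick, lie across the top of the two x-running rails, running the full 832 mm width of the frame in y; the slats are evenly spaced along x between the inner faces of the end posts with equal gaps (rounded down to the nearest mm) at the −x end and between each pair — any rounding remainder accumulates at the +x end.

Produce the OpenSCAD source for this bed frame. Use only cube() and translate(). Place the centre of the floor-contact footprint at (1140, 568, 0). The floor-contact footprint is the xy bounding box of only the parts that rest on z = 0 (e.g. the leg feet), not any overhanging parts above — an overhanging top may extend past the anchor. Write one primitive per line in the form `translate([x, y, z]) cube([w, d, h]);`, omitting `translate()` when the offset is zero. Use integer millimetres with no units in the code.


translate([123, 152, 0]) cube([66, 66, 440]);
translate([123, 918, 0]) cube([66, 66, 440]);
translate([2091, 152, 0]) cube([66, 66, 440]);
translate([2091, 918, 0]) cube([66, 66, 440]);
translate([189, 152, 227]) cube([1902, 22, 145]);
translate([189, 962, 227]) cube([1902, 22, 145]);
translate([123, 218, 227]) cube([22, 700, 145]);
translate([2135, 218, 227]) cube([22, 700, 145]);
translate([257, 152, 372]) cube([98, 832, 21]);
translate([423, 152, 372]) cube([98, 832, 21]);
translate([589, 152, 372]) cube([98, 832, 21]);
translate([755, 152, 372]) cube([98, 832, 21]);
translate([921, 152, 372]) cube([98, 832, 21]);
translate([1087, 152, 372]) cube([98, 832, 21]);
translate([1253, 152, 372]) cube([98, 832, 21]);
translate([1419, 152, 372]) cube([98, 832, 21]);
translate([1585, 152, 372]) cube([98, 832, 21]);
translate([1751, 152, 372]) cube([98, 832, 21]);
translate([1917, 152, 372]) cube([98, 832, 21]);


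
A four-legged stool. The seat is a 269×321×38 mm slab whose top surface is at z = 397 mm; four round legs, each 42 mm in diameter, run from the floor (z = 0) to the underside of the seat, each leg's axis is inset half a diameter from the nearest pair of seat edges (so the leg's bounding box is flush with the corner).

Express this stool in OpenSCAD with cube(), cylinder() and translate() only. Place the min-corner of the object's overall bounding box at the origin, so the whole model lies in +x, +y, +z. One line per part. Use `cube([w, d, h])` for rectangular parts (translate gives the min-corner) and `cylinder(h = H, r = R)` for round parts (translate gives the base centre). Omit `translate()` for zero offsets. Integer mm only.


translate([0, 0, 359]) cube([269, 321, 38]);
translate([21, 21, 0]) cylinder(h = 359, r = 21);
translate([248, 21, 0]) cylinder(h = 359, r = 21);
translate([21, 300, 0]) cylinder(h = 359, r = 21);
translate([248, 300, 0]) cylinder(h = 359, r = 21);


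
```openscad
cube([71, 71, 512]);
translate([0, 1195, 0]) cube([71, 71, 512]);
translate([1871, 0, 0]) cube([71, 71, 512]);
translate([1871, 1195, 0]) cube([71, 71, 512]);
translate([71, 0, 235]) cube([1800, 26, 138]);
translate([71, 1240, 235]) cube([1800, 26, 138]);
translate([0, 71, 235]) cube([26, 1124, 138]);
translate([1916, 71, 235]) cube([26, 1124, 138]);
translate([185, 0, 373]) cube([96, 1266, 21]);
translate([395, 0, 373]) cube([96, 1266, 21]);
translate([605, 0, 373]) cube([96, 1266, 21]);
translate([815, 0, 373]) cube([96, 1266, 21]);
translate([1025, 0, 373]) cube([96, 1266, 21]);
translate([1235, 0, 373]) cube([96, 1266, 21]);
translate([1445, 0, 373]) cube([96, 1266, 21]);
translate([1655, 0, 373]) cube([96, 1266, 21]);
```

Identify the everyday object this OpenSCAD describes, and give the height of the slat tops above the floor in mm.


A bed frame. The slat-top height is 394 mm.

Four posts, four rails, and a row of slats — a bed frame. Slats sit on the rails at z = 235 + 138 = 373; with slat thickness 21, the top is 394 mm.


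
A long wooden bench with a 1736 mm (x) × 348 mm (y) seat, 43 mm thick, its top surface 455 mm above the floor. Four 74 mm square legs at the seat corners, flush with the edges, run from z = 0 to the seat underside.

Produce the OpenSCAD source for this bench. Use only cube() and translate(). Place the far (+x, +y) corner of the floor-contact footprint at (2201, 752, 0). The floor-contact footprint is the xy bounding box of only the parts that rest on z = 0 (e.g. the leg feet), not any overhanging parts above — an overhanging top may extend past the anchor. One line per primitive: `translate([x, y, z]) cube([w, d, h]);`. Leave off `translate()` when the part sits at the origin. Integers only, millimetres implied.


// leg_h = 455 − 43 = 412
translate([465, 404, 412]) cube([1736, 348, 43]);
translate([465, 404, 0]) cube([74, 74, 412]);
translate([465, 678, 0]) cube([74, 74, 412]);
translate([2127, 404, 0]) cube([74, 74, 412]);
translate([2127, 678, 0]) cube([74, 74, 412]);


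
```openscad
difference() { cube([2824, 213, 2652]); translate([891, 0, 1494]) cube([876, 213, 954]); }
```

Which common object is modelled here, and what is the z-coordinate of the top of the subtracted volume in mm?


A wall with a window opening. The window head height is 2448 mm.

A wall with a rectangular opening subtracted — a window. Sill at z = 1494, opening 954 mm tall, so the head is at 1494 + 954 = 2448 mm.


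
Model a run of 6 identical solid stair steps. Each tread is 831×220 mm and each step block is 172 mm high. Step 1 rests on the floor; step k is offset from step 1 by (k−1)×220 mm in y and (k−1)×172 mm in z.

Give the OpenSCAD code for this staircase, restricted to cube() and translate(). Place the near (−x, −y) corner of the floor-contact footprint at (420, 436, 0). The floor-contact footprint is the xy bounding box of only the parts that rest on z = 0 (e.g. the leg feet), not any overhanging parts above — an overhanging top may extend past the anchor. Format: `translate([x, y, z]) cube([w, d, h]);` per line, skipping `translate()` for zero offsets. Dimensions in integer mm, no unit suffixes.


translate([420, 436, 0]) cube([831, 220, 172]);
translate([420, 656, 172]) cube([831, 220, 172]);
translate([420, 876, 344]) cube([831, 220, 172]);
translate([420, 1096, 516]) cube([831, 220, 172]);
translate([420, 1316, 688]) cube([831, 220, 172]);
translate([420, 1536, 860]) cube([831, 220, 172]);


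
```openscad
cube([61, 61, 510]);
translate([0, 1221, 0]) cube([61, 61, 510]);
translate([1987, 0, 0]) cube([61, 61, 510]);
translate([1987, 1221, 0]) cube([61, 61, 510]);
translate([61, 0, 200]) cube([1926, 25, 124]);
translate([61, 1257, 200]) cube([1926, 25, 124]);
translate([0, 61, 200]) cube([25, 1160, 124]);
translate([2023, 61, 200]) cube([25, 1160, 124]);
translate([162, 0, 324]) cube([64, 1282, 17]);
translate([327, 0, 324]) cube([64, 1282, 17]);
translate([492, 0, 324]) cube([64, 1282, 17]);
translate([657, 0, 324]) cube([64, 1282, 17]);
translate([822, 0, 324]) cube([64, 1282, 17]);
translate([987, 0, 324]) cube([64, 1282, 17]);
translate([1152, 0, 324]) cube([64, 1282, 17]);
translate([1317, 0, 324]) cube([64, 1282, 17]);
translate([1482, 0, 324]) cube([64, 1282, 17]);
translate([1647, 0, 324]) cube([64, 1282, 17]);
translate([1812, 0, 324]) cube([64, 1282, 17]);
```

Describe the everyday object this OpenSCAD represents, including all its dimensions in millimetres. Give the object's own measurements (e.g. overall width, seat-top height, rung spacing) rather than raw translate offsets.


A bed frame 2048 mm long (x) by 1282 mm wide (y). Four 61×61 mm corner posts, 510 mm tall, at the corners of the footprint. Four rails of 25 mm thickness and 124 mm height run between adjacent posts with their undersides at z = 200 mm, their outer faces flush with the outside of the frame (the two x-running rails run between the posts' inner faces; the two y-running rails run between the posts' inner faces). 11 slats, each 64 mm wide (x) and 17 mm thick, lie across the top of the two x-running rails, running the full 1282 mm width of the frame in y; along x they sit between the end posts with a 101 mm gap after the −x posts and between neighbouring slats, leaving 111 mm before the +x posts.


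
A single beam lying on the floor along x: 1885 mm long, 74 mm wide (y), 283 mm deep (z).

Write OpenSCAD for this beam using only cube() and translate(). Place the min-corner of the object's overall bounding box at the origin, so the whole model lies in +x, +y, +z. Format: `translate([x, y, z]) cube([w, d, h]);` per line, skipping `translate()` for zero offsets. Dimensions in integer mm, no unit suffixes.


cube([1885, 74, 283]);


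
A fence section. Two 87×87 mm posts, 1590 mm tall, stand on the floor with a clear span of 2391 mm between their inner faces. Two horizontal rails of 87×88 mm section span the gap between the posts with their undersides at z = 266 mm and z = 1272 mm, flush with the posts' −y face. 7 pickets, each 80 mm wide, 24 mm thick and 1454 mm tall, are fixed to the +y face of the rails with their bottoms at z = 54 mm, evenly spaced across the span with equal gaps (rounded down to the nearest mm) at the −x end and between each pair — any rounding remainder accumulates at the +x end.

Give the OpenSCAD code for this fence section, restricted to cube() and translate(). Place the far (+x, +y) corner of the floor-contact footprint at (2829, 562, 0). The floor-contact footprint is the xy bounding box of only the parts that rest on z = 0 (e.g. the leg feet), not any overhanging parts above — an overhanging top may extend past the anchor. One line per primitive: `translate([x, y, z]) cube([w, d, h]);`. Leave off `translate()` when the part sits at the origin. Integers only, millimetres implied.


translate([264, 475, 0]) cube([87, 87, 1590]);
translate([2742, 475, 0]) cube([87, 87, 1590]);
translate([351, 475, 266]) cube([2391, 87, 88]);
translate([351, 475, 1272]) cube([2391, 87, 88]);
translate([579, 562, 54]) cube([80, 24, 1454]);
translate([887, 562, 54]) cube([80, 24, 1454]);
translate([1195, 562, 54]) cube([80, 24, 1454]);
translate([1503, 562, 54]) cube([80, 24, 1454]);
translate([1811, 562, 54]) cube([80, 24, 1454]);
translate([2119, 562, 54]) cube([80, 24, 1454]);
translate([2427, 562, 54]) cube([80, 24, 1454]);
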